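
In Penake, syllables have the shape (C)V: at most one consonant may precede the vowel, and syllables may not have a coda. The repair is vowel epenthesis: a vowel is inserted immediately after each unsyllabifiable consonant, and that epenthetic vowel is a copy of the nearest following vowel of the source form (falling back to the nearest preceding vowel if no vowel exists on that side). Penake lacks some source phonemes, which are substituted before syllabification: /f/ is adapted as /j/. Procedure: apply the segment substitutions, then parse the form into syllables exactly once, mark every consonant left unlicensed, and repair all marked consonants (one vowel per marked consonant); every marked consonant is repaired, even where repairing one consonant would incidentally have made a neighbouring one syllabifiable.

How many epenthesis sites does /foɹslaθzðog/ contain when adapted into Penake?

After substitution the input is /joɹslaθzðog/.
The unsyllabifiable consonants are /ɹ/, /s/, /θ/, /z/, /g/; each receives one epenthetic vowel.

5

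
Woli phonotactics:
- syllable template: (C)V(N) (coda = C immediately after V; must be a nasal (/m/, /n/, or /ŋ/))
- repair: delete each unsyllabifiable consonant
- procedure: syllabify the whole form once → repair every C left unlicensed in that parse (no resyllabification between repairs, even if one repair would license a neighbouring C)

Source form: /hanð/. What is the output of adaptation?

The consonants /ð/ cannot be parsed into a legal (C)V(N) syllable (only a nasal (/m/, /n/, or /ŋ/) is licensed in coda position; onsets are limited to one consonant).
Deleting the stranded consonants removes /ð/.

han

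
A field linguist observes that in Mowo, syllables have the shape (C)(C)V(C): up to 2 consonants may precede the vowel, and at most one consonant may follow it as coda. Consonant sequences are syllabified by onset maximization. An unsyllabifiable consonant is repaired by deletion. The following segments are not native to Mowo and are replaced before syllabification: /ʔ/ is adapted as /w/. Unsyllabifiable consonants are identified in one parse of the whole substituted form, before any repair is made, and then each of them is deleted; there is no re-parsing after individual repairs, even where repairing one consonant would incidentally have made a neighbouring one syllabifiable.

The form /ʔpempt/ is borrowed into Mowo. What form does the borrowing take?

Substitution: /ʔ/ → /w/, giving /wpempt/.
The consonants /p/, /t/ cannot be parsed into a legal (C)(C)V(C) syllable (at most one coda consonant is licensed; onsets may contain at most 2 consonants).
Deleting the stranded consonants removes /p/, /t/.

wpem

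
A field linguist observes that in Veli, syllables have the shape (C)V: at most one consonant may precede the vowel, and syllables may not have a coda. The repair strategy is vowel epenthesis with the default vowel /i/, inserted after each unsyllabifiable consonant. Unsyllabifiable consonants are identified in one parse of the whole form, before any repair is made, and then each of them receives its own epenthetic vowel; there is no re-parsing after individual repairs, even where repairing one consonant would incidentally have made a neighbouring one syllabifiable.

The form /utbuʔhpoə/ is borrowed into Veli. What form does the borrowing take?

utibuʔihipoə

Syllabifying with onset maximization leaves /t/, /ʔ/, /h/ stranded (no codas are permitted; onsets are limited to one consonant).
Epenthesis after each stranded consonant: /t/ → /ti/, /ʔ/ → /ʔi/, /h/ → /hi/.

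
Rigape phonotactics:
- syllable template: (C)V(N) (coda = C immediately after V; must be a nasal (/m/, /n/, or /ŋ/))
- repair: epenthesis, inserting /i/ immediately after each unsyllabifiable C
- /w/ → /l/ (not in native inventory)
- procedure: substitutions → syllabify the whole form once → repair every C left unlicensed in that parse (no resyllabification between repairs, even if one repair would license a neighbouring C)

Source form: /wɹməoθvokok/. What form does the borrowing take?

Substitution: /w/ → /l/, giving /lɹməoθvokok/.
Syllabifying with onset maximization leaves /l/, /ɹ/, /θ/, /k/ stranded (only a nasal (/m/, /n/, or /ŋ/) is licensed in coda position; onsets are limited to one consonant).
Epenthesis after each stranded consonant: /l/ → /li/, /ɹ/ → /ɹi/, /θ/ → /θi/, /k/ → /ki/.

liɹiməoθivokoki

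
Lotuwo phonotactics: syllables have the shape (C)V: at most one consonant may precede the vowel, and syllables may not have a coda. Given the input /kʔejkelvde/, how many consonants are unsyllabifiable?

4

Under (C)V, the unsyllabifiable consonants are /k/, /j/, /l/, /v/ (no codas are permitted; onsets are limited to one consonant).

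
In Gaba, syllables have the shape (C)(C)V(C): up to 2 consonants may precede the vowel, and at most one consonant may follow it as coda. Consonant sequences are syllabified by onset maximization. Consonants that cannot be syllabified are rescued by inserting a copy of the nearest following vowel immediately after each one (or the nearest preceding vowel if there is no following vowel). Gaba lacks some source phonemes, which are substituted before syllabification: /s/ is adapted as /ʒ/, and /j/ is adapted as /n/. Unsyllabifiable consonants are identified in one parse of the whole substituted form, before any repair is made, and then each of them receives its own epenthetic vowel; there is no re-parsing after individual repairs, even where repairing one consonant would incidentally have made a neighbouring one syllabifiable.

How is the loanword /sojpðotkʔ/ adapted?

Substitution: /s/ → /ʒ/, /j/ → /n/, giving /ʒonpðotkʔ/.
Under (C)(C)V(C), the unsyllabifiable consonants are /k/, /ʔ/ (at most one coda consonant is licensed; onsets may contain at most 2 consonants).
Inserting the epenthetic vowel yields /k/ → /ko/, /ʔ/ → /ʔo/.

ʒonpðotkoʔo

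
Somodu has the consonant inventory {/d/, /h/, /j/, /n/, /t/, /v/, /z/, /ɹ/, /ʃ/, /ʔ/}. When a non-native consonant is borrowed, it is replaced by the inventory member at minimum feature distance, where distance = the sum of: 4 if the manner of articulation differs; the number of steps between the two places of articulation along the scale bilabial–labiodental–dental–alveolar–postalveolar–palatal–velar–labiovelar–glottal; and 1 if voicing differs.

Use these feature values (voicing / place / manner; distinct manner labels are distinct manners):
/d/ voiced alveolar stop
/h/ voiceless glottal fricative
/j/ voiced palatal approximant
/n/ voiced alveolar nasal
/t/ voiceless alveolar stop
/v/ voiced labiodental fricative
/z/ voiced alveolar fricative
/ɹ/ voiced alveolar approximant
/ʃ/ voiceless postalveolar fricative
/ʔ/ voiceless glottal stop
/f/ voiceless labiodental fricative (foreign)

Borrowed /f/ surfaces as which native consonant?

/v/ is closest: same manner (fricative), place distance 0 (labiodental→labiodental), voicing differs (+1); total 1. Next closest is /z/ at distance 3.

v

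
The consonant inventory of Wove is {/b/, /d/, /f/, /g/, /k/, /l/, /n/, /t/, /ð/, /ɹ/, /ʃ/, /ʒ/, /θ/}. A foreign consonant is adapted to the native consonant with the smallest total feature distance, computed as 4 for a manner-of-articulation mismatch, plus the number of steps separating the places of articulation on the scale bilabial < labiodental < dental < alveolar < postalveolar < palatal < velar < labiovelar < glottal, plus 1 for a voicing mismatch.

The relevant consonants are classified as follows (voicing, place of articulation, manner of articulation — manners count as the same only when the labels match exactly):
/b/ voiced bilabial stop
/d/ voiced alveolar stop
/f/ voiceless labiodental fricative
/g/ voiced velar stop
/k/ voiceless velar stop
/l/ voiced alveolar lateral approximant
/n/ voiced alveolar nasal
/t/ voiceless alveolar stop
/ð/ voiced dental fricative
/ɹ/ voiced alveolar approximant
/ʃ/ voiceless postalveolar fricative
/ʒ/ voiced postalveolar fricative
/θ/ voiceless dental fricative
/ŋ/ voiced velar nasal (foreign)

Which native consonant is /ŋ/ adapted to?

/n/ is closest: same manner (nasal), place distance 3 (velar→alveolar), same voicing; total 3. Next closest is /g/ at distance 4.

n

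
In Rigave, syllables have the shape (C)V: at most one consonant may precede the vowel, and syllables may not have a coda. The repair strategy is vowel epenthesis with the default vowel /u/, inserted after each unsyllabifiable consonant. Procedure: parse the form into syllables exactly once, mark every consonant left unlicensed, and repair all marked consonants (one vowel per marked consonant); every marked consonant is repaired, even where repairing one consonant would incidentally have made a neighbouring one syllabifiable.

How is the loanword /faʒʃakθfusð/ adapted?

Syllabifying with onset maximization leaves /ʒ/, /k/, /θ/, /s/, /ð/ stranded (no codas are permitted; onsets are limited to one consonant).
Inserting the epenthetic vowel yields /ʒ/ → /ʒu/, /k/ → /ku/, /θ/ → /θu/, /s/ → /su/, /ð/ → /ðu/.

faʒuʃakuθufusuðu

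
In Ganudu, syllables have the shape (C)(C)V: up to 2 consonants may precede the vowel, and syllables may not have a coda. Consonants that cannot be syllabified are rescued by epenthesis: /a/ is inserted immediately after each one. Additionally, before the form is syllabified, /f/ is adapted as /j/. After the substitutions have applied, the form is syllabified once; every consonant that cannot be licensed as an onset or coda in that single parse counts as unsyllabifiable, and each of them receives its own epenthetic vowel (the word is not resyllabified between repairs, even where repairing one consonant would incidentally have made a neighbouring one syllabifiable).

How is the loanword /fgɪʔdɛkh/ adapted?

jgɪʔdɛkaha

Substitution: /f/ → /j/, giving /jgɪʔdɛkh/.
Syllabifying with onset maximization leaves /k/, /h/ stranded (no codas are permitted; onsets may contain at most 2 consonants).
Inserting the epenthetic vowel yields /k/ → /ka/, /h/ → /ha/.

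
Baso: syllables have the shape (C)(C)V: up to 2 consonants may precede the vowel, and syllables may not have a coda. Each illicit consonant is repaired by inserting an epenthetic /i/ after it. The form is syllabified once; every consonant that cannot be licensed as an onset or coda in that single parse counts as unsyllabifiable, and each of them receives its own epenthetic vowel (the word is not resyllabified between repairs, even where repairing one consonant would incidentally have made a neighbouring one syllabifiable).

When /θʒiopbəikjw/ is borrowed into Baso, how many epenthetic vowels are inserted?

The unsyllabifiable consonants are /k/, /j/, /w/; each receives one epenthetic vowel.

3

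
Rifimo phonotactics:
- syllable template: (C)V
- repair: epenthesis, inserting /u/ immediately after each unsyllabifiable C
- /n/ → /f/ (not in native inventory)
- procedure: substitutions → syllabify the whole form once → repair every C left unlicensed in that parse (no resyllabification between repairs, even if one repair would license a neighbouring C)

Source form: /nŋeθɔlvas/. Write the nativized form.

Substitution: /n/ → /f/, giving /fŋeθɔlvas/.
Syllabifying with onset maximization leaves /f/, /l/, /s/ stranded (no codas are permitted; onsets are limited to one consonant).
Epenthesis after each stranded consonant: /f/ → /fu/, /l/ → /lu/, /s/ → /su/.

fuŋeθɔluvasu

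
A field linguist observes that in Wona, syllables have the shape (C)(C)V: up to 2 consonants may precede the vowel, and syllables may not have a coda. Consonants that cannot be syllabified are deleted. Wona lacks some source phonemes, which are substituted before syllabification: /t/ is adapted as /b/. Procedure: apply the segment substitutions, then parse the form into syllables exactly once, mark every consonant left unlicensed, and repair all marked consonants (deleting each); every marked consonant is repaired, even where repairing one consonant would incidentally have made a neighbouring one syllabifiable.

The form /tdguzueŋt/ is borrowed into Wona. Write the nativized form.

dguzue

Substitution: /t/ → /b/, giving /bdguzueŋb/.
Syllabifying with onset maximization leaves /b/, /ŋ/, /b/ stranded (no codas are permitted; onsets may contain at most 2 consonants).
Deletion applies to /b/, /ŋ/, /b/.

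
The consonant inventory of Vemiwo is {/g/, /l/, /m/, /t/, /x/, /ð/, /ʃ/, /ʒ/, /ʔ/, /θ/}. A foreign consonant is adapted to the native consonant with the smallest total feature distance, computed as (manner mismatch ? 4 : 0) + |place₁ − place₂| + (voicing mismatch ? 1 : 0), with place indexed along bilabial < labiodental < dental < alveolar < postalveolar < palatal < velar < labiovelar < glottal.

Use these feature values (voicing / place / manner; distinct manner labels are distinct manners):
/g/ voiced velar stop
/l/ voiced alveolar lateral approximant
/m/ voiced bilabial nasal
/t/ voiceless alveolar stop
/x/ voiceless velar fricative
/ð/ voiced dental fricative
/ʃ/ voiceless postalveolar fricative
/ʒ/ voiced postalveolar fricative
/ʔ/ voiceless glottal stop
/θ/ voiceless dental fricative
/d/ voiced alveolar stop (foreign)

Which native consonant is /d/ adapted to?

/t/ is closest: same manner (stop), place distance 0 (alveolar→alveolar), voicing differs (+1); total 1. Next closest is /g/ at distance 3.

t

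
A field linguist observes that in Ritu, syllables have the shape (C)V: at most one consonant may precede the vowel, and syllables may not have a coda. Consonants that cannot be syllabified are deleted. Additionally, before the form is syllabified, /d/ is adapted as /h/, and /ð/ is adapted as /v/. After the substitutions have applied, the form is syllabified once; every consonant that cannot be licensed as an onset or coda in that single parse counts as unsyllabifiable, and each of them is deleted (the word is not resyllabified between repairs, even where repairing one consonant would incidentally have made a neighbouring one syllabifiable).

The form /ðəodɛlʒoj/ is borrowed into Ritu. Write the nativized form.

vəohɛʒo

Substitution: /ð/ → /v/, /d/ → /h/, giving /vəohɛlʒoj/.
Under (C)V, the unsyllabifiable consonants are /l/, /j/ (no codas are permitted; onsets are limited to one consonant).
Each unlicensed consonant is deleted: /l/, /j/.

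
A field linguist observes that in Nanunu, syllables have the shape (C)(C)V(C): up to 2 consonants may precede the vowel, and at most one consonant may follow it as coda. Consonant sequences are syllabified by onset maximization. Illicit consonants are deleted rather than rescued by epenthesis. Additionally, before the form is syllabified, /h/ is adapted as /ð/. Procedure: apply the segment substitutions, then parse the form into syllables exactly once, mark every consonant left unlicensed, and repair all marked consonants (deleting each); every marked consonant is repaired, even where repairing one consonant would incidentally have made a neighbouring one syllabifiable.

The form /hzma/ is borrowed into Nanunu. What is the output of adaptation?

Substitution: /h/ → /ð/, giving /ðzma/.
Under (C)(C)V(C), the unsyllabifiable consonants are /ð/ (at most one coda consonant is licensed; onsets may contain at most 2 consonants).
Deletion applies to /ð/.

zma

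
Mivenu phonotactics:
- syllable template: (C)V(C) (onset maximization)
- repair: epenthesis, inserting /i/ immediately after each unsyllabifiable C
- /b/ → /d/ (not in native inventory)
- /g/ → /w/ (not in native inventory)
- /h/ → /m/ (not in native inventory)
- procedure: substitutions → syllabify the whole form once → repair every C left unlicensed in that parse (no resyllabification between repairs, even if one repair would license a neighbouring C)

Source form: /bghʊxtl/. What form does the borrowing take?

Substitution: /b/ → /d/, /g/ → /w/, /h/ → /m/, giving /dwmʊxtl/.
Under (C)V(C), the unsyllabifiable consonants are /d/, /w/, /t/, /l/ (at most one coda consonant is licensed; onsets are limited to one consonant).
Inserting the epenthetic vowel yields /d/ → /di/, /w/ → /wi/, /t/ → /ti/, /l/ → /li/.

diwimʊxtili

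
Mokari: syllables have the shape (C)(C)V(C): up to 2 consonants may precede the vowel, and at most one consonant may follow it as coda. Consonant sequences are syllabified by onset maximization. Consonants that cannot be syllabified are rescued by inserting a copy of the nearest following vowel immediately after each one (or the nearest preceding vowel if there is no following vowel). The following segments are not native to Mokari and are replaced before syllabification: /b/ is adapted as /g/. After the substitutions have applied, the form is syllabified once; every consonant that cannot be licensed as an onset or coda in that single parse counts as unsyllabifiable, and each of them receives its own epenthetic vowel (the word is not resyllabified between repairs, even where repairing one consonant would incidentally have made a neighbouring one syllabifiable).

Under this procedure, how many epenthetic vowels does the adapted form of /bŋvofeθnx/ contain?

After substitution the input is /gŋvofeθnx/.
The unsyllabifiable consonants are /g/, /n/, /x/; each receives one epenthetic vowel.

3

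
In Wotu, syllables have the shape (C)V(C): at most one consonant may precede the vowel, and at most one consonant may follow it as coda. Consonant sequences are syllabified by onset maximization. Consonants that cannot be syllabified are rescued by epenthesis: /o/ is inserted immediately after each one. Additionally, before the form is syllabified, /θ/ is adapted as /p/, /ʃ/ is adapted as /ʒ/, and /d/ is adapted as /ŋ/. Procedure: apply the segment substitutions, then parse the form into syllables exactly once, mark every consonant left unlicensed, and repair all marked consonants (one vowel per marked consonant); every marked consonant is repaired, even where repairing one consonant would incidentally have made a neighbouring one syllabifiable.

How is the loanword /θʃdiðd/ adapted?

Substitution: /θ/ → /p/, /ʃ/ → /ʒ/, /d/ → /ŋ/, giving /pʒŋiðŋ/.
The consonants /p/, /ʒ/, /ŋ/ cannot be parsed into a legal (C)V(C) syllable (at most one coda consonant is licensed; onsets are limited to one consonant).
Epenthesis after each stranded consonant: /p/ → /po/, /ʒ/ → /ʒo/, /ŋ/ → /ŋo/.

poʒoŋiðŋo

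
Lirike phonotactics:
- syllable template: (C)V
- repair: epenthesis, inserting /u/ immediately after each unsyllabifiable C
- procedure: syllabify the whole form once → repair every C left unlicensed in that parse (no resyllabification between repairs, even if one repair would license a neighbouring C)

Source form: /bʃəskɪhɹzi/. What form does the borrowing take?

The consonants /b/, /s/, /h/, /ɹ/ cannot be parsed into a legal (C)V syllable (no codas are permitted; onsets are limited to one consonant).
Epenthesis after each stranded consonant: /b/ → /bu/, /s/ → /su/, /h/ → /hu/, /ɹ/ → /ɹu/.

buʃəsukɪhuɹuzi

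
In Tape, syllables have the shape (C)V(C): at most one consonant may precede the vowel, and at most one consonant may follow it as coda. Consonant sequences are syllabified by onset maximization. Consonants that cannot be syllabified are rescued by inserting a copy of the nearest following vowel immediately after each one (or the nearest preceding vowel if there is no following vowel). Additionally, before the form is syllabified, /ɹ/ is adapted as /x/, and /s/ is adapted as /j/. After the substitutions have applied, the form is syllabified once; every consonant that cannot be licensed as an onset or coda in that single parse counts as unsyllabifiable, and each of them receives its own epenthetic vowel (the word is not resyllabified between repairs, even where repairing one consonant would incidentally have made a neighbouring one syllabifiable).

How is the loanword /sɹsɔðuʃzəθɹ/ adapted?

Substitution: /s/ → /j/, /ɹ/ → /x/, giving /jxjɔðuʃzəθx/.
The consonants /j/, /x/, /x/ cannot be parsed into a legal (C)V(C) syllable (at most one coda consonant is licensed; onsets are limited to one consonant).
Each unlicensed consonant becomes the onset of a new syllable: /j/ → /jɔ/, /x/ → /xɔ/, /x/ → /xə/.

jɔxɔjɔðuʃzəθxə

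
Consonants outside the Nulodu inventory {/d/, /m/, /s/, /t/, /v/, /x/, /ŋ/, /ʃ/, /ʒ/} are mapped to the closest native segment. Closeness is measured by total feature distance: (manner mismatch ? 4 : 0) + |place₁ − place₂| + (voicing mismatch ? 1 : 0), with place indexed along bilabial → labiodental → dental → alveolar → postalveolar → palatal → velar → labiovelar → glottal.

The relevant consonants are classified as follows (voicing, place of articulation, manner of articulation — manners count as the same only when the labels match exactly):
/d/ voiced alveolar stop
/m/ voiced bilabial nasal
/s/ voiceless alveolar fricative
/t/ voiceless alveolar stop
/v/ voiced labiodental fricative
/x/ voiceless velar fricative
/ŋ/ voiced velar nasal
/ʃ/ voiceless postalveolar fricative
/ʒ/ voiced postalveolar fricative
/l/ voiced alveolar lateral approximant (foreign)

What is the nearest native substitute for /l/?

/d/ is closest: manner differs (lateral approximant→stop, +4), place distance 0 (alveolar→alveolar), same voicing; total 4. Next closest is /s/ at distance 5.

d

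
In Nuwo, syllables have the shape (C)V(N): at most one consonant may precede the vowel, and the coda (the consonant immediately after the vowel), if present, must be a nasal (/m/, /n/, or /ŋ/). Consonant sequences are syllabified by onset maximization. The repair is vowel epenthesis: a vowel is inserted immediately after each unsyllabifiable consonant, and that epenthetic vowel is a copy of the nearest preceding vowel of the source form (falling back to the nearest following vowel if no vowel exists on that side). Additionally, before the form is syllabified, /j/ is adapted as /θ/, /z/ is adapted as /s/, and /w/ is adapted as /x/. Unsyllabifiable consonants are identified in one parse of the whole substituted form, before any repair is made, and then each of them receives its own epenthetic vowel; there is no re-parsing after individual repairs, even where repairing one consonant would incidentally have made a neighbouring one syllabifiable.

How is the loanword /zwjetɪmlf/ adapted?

Substitution: /z/ → /s/, /w/ → /x/, /j/ → /θ/, giving /sxθetɪmlf/.
Syllabifying with onset maximization leaves /s/, /x/, /l/, /f/ stranded (only a nasal (/m/, /n/, or /ŋ/) is licensed in coda position; onsets are limited to one consonant).
Inserting the epenthetic vowel yields /s/ → /se/, /x/ → /xe/, /l/ → /lɪ/, /f/ → /fɪ/.

sexeθetɪmlɪfɪ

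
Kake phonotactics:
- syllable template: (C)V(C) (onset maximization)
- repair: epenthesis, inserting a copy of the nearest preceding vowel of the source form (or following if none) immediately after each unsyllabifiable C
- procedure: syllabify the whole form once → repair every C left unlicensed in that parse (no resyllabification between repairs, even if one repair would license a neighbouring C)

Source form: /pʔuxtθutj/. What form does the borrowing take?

puʔuxtuθutju

Under (C)V(C), the unsyllabifiable consonants are /p/, /t/, /j/ (at most one coda consonant is licensed; onsets are limited to one consonant).
Inserting the epenthetic vowel yields /p/ → /pu/, /t/ → /tu/, /j/ → /ju/.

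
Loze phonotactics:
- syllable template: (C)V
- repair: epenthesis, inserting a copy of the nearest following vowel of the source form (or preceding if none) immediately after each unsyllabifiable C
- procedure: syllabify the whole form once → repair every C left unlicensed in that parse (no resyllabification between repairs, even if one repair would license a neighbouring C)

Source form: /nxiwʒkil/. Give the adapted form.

nixiwiʒikili

Under (C)V, the unsyllabifiable consonants are /n/, /w/, /ʒ/, /l/ (no codas are permitted; onsets are limited to one consonant).
Each unlicensed consonant becomes the onset of a new syllable: /n/ → /ni/, /w/ → /wi/, /ʒ/ → /ʒi/, /l/ → /li/.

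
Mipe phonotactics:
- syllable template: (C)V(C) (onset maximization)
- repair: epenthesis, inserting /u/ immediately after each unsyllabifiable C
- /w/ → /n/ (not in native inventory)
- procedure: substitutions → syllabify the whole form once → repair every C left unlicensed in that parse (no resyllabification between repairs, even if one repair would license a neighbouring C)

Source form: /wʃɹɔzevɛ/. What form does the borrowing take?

nuʃuɹɔzevɛ

Substitution: /w/ → /n/, giving /nʃɹɔzevɛ/.
Syllabifying with onset maximization leaves /n/, /ʃ/ stranded (at most one coda consonant is licensed; onsets are limited to one consonant).
Epenthesis after each stranded consonant: /n/ → /nu/, /ʃ/ → /ʃu/.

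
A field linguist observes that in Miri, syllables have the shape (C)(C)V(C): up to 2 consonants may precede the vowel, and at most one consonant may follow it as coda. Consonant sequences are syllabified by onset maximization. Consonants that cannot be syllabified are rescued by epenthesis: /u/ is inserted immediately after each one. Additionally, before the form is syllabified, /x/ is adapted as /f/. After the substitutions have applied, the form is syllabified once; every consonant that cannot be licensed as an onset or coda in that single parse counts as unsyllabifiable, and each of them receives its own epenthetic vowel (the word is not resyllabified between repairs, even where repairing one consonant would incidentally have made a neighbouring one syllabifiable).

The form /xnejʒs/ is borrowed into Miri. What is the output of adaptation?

fnejʒusu

Substitution: /x/ → /f/, giving /fnejʒs/.
The consonants /ʒ/, /s/ cannot be parsed into a legal (C)(C)V(C) syllable (at most one coda consonant is licensed; onsets may contain at most 2 consonants).
Each unlicensed consonant becomes the onset of a new syllable: /ʒ/ → /ʒu/, /s/ → /su/.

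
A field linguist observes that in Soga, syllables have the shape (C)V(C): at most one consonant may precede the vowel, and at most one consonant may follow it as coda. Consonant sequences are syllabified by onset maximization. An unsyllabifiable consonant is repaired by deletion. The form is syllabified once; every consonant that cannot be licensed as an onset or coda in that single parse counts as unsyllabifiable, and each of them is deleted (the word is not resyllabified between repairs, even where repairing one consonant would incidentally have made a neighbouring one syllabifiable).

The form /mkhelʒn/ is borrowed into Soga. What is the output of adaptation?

Syllabifying with onset maximization leaves /m/, /k/, /ʒ/, /n/ stranded (at most one coda consonant is licensed; onsets are limited to one consonant).
Each unlicensed consonant is deleted: /m/, /k/, /ʒ/, /n/.

hel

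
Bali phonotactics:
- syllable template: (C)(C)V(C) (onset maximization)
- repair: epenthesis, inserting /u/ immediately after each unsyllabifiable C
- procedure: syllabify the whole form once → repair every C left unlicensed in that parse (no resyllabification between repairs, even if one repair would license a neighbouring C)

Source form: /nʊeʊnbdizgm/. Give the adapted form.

nʊeʊnbdizgumu

Under (C)(C)V(C), the unsyllabifiable consonants are /g/, /m/ (at most one coda consonant is licensed; onsets may contain at most 2 consonants).
Epenthesis after each stranded consonant: /g/ → /gu/, /m/ → /mu/.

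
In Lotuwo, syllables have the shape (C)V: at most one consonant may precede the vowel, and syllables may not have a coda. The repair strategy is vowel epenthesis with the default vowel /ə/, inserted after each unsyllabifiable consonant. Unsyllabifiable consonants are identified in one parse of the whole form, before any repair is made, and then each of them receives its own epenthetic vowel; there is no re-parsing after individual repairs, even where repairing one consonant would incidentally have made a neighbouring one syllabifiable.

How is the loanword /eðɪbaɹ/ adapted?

eðɪbaɹə

The consonants /ɹ/ cannot be parsed into a legal (C)V syllable (no codas are permitted; onsets are limited to one consonant).
Epenthesis after each stranded consonant: /ɹ/ → /ɹə/.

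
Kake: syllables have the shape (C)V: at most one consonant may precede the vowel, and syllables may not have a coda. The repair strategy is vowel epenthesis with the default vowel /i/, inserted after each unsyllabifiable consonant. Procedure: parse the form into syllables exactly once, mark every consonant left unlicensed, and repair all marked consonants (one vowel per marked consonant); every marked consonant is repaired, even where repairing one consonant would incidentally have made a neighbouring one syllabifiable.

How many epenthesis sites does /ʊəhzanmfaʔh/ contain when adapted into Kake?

The unsyllabifiable consonants are /h/, /n/, /m/, /ʔ/, /h/; each receives one epenthetic vowel.

5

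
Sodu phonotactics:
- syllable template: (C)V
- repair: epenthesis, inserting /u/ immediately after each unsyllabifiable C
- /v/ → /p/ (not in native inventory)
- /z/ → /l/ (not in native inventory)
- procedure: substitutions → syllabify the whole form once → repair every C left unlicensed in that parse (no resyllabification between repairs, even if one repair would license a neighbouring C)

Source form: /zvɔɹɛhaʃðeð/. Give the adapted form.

Substitution: /z/ → /l/, /v/ → /p/, giving /lpɔɹɛhaʃðeð/.
Syllabifying with onset maximization leaves /l/, /ʃ/, /ð/ stranded (no codas are permitted; onsets are limited to one consonant).
Epenthesis after each stranded consonant: /l/ → /lu/, /ʃ/ → /ʃu/, /ð/ → /ðu/.

lupɔɹɛhaʃuðeðu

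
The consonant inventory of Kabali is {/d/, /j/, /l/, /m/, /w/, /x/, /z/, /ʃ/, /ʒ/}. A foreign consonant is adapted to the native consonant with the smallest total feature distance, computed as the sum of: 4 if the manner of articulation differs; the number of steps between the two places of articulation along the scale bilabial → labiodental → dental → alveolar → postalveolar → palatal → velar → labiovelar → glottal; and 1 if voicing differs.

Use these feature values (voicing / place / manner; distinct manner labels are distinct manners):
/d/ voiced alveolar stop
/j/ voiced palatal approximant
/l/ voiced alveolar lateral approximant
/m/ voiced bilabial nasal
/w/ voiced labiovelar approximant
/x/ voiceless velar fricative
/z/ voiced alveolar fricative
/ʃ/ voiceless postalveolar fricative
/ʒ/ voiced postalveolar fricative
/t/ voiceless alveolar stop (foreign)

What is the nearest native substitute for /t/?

d

/d/ is closest: same manner (stop), place distance 0 (alveolar→alveolar), voicing differs (+1); total 1. Next closest is /l/ at distance 5.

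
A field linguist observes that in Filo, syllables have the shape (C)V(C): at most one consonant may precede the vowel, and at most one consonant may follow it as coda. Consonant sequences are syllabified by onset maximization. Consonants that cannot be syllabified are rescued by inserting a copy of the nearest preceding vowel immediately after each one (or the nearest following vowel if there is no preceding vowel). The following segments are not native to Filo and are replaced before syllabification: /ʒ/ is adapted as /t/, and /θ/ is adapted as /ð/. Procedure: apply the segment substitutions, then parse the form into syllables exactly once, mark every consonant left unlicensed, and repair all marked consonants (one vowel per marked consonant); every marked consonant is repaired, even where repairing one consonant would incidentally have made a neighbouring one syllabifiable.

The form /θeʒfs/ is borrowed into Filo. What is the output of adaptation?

Substitution: /θ/ → /ð/, /ʒ/ → /t/, giving /ðetfs/.
Under (C)V(C), the unsyllabifiable consonants are /f/, /s/ (at most one coda consonant is licensed; onsets are limited to one consonant).
Each unlicensed consonant becomes the onset of a new syllable: /f/ → /fe/, /s/ → /se/.

ðetfese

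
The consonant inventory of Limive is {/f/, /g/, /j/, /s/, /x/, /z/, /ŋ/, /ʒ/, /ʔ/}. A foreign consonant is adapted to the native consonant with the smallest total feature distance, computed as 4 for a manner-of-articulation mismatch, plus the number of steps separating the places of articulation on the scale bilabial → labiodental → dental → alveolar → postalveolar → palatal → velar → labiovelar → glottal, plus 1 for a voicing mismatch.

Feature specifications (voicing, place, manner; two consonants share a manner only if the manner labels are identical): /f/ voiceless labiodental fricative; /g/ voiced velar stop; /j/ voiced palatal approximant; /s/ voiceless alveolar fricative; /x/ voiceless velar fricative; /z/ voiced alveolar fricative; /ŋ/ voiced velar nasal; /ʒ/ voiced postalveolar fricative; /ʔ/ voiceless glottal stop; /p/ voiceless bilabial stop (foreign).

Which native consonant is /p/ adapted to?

f

/f/ is closest: manner differs (stop→fricative, +4), place distance 1 (bilabial→labiodental), same voicing; total 5. Next closest is /g/ at distance 7.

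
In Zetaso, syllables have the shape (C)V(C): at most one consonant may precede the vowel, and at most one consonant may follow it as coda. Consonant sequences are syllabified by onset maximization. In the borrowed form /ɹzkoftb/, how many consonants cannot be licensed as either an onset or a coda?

4

Syllabifying with onset maximization leaves /ɹ/, /z/, /t/, /b/ stranded (at most one coda consonant is licensed; onsets are limited to one consonant).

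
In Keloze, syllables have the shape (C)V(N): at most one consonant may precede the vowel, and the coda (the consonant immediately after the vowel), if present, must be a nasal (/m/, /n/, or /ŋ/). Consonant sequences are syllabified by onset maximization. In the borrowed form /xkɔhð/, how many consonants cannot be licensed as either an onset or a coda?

Syllabifying with onset maximization leaves /x/, /h/, /ð/ stranded (only a nasal (/m/, /n/, or /ŋ/) is licensed in coda position; onsets are limited to one consonant).

3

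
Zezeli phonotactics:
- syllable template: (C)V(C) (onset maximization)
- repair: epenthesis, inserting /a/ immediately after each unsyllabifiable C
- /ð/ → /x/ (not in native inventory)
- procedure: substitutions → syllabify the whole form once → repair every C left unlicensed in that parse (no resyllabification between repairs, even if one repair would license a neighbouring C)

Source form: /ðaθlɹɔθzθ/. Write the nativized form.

Substitution: /ð/ → /x/, giving /xaθlɹɔθzθ/.
Under (C)V(C), the unsyllabifiable consonants are /l/, /z/, /θ/ (at most one coda consonant is licensed; onsets are limited to one consonant).
Each unlicensed consonant becomes the onset of a new syllable: /l/ → /la/, /z/ → /za/, /θ/ → /θa/.

xaθlaɹɔθzaθa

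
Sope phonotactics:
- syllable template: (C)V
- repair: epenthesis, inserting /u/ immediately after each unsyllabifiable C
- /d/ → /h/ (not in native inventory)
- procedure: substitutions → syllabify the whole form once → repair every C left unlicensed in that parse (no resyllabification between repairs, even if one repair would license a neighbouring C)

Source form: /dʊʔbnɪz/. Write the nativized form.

Substitution: /d/ → /h/, giving /hʊʔbnɪz/.
Under (C)V, the unsyllabifiable consonants are /ʔ/, /b/, /z/ (no codas are permitted; onsets are limited to one consonant).
Each unlicensed consonant becomes the onset of a new syllable: /ʔ/ → /ʔu/, /b/ → /bu/, /z/ → /zu/.

hʊʔubunɪzu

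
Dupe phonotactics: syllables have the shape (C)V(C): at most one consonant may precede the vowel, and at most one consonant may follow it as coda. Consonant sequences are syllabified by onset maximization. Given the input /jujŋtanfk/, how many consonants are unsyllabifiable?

Syllabifying with onset maximization leaves /ŋ/, /f/, /k/ stranded (at most one coda consonant is licensed; onsets are limited to one consonant).

3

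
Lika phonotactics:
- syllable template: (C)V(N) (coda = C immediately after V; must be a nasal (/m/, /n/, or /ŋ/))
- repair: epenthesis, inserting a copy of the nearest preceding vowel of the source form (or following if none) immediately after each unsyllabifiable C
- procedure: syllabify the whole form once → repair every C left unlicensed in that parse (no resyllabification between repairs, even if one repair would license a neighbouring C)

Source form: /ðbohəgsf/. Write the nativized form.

ðobohəgəsəfə

Under (C)V(N), the unsyllabifiable consonants are /ð/, /g/, /s/, /f/ (only a nasal (/m/, /n/, or /ŋ/) is licensed in coda position; onsets are limited to one consonant).
Each unlicensed consonant becomes the onset of a new syllable: /ð/ → /ðo/, /g/ → /gə/, /s/ → /sə/, /f/ → /fə/.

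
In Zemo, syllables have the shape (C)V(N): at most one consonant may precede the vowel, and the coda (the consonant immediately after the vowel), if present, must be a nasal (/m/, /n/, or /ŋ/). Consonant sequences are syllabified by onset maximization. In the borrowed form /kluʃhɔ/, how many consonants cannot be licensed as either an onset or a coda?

2

Under (C)V(N), the unsyllabifiable consonants are /k/, /ʃ/ (only a nasal (/m/, /n/, or /ŋ/) is licensed in coda position; onsets are limited to one consonant).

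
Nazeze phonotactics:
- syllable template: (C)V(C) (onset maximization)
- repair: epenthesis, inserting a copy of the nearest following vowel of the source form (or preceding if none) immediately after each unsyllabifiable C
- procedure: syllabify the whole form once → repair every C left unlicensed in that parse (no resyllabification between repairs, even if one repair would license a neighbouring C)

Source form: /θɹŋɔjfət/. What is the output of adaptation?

The consonants /θ/, /ɹ/ cannot be parsed into a legal (C)V(C) syllable (at most one coda consonant is licensed; onsets are limited to one consonant).
Each unlicensed consonant becomes the onset of a new syllable: /θ/ → /θɔ/, /ɹ/ → /ɹɔ/.

θɔɹɔŋɔjfət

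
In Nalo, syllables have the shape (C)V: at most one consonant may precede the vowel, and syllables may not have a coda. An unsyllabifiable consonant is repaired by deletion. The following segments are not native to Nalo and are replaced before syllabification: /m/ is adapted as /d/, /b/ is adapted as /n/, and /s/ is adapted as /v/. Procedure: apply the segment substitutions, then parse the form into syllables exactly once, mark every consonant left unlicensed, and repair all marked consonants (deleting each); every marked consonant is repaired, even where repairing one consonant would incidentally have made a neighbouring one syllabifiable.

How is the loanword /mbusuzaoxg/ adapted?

Substitution: /m/ → /d/, /b/ → /n/, /s/ → /v/, giving /dnuvuzaoxg/.
Syllabifying with onset maximization leaves /d/, /x/, /g/ stranded (no codas are permitted; onsets are limited to one consonant).
Each unlicensed consonant is deleted: /d/, /x/, /g/.

nuvuzao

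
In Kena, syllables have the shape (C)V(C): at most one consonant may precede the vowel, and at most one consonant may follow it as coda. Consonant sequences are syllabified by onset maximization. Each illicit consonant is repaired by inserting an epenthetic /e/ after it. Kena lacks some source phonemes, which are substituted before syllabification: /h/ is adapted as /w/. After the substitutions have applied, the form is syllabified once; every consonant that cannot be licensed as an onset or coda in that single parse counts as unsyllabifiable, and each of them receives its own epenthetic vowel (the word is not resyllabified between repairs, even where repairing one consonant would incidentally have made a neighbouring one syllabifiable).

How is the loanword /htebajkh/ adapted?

Substitution: /h/ → /w/, giving /wtebajkw/.
Under (C)V(C), the unsyllabifiable consonants are /w/, /k/, /w/ (at most one coda consonant is licensed; onsets are limited to one consonant).
Inserting the epenthetic vowel yields /w/ → /we/, /k/ → /ke/, /w/ → /we/.

wetebajkewe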